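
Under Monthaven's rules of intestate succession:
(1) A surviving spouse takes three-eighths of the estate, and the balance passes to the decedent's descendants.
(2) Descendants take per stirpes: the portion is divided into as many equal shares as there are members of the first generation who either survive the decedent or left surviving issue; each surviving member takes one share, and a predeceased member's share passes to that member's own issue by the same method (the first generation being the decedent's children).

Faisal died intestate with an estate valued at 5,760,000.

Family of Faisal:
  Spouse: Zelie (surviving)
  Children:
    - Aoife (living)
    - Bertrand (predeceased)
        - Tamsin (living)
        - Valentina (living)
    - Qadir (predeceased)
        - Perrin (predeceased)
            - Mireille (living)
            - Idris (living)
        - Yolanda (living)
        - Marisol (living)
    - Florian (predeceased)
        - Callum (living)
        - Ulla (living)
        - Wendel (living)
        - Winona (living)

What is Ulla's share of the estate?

Zelie takes three-eighths of 5,760,000 = 2,160,000. The remaining 3,600,000 passes to the descendants.
The descendants' portion (3,600,000) is divided into 4 shares of 900,000: Aoife takes 900,000; Bertrand's 900,000 share passes to Bertrand's issue; Qadir's 900,000 share passes to Qadir's issue; Florian's 900,000 share passes to Florian's issue.
Bertrand's share (900,000) is divided into 2 shares of 450,000: Tamsin and Valentina each take 450,000.
Qadir's share (900,000) is divided into 3 shares of 300,000: Yolanda and Marisol each take 300,000; Perrin's 300,000 share passes to Perrin's issue.
Perrin's share (300,000) is divided into 2 shares of 150,000: Mireille and Idris each take 150,000.
Florian's share (900,000) is divided into 4 shares of 225,000: Callum, Ulla, Wendel, and Winona each take 225,000.

Ulla receives 225,000.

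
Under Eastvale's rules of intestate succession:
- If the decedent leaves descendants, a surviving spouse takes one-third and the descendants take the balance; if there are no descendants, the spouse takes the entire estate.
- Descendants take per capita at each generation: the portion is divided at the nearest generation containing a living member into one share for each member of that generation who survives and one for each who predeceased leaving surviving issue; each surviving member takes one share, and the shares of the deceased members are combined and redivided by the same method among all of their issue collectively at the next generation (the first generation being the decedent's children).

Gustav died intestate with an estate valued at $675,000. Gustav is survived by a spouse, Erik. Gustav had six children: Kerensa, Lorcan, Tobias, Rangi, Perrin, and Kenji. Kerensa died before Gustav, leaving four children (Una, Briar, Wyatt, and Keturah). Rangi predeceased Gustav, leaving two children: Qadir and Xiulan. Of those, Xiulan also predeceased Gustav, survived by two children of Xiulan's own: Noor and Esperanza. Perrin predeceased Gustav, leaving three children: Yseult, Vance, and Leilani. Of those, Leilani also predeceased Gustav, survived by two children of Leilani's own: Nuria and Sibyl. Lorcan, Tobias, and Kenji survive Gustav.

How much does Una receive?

Una receives $25,000.

Erik takes one-third of $675,000 = $225,000. The remaining $450,000 passes to the descendants.
The descendants' portion ($450,000) is divided at the children's generation into 6 shares of $75,000. Lorcan, Tobias, and Kenji each take $75,000. The 3 shares of the deceased (Kerensa, Rangi, and Perrin) are combined into a pool of $225,000.
That pool ($225,000) is divided at the grandchildren's generation into 9 shares of $25,000. Una, Briar, Wyatt, Keturah, Qadir, Yseult, and Vance each take $25,000. The 2 shares of the deceased (Xiulan and Leilani) are combined into a pool of $50,000.
That pool ($50,000) is divided at the great-grandchildren's generation equally among Noor, Esperanza, Nuria, and Sibyl: $12,500 each.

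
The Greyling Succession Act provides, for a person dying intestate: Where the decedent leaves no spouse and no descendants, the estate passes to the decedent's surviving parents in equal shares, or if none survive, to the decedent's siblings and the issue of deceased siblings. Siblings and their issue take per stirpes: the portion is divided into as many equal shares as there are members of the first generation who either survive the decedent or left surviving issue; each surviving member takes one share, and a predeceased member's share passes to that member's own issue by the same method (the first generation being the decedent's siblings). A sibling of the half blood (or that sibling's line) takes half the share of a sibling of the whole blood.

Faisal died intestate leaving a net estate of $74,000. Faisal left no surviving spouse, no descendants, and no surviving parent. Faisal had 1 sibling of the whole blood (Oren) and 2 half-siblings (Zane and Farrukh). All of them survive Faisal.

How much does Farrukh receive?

The entire $74,000 passes to the siblings and their issue.
Counting each half-blood sibling's line as half a unit, there are 2 units in $74,000, so one unit is $37,000. Whole-blood lines (Oren) take $37,000 each; half-blood lines (Zane and Farrukh) take $18,500 each.

Farrukh receives $18,500.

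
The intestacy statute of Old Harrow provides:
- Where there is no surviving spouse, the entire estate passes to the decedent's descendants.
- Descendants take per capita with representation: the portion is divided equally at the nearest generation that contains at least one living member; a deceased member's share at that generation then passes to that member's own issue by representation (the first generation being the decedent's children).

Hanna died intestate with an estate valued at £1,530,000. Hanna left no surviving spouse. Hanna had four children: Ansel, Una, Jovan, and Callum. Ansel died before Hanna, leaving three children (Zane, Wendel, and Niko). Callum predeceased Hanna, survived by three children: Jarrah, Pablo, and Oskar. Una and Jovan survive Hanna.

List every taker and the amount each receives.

The entire £1,530,000 passes to the descendants.
That amount (£1,530,000) is divided into 4 shares of £382,500: Una and Jovan each take £382,500; Ansel's £382,500 share passes to Ansel's issue; Callum's £382,500 share passes to Callum's issue.
Ansel's share (£382,500) is divided into 3 shares of £127,500: Zane, Wendel, and Niko each take £127,500.
Callum's share (£382,500) is divided into 3 shares of £127,500: Jarrah, Pablo, and Oskar each take £127,500.

Zane: £127,500; Wendel: £127,500; Niko: £127,500; Una: £382,500; Jovan: £382,500; Jarrah: £127,500; Pablo: £127,500; Oskar: £127,500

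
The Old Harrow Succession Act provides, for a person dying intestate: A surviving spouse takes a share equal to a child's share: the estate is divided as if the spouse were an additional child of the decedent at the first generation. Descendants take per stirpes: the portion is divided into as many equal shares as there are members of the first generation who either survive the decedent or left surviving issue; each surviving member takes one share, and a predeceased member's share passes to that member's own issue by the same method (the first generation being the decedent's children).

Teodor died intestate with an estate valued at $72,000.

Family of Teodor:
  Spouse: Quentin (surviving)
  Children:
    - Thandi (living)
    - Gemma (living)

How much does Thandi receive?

Thandi receives $24,000.

The spouse counts as an additional share at the children's level, so there are 3 primary shares of $24,000. Quentin takes one such share ($24,000).
The children's combined portion ($48,000) is divided into 2 shares of $24,000: Thandi and Gemma each take $24,000.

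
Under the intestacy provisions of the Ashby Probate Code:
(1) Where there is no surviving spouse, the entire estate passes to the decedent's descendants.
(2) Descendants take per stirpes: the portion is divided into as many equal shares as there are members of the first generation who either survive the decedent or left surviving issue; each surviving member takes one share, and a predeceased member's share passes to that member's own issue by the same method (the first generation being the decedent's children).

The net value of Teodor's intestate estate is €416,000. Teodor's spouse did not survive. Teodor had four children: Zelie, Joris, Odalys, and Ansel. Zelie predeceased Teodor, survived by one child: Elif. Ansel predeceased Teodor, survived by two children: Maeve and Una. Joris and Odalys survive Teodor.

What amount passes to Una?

The entire €416,000 passes to the descendants.
That amount (€416,000) is divided into 4 shares of €104,000: Joris and Odalys each take €104,000; Zelie's €104,000 share passes to Zelie's issue; Ansel's €104,000 share passes to Ansel's issue.
Zelie's share (€104,000) passes entirely to Elif.
Ansel's share (€104,000) is divided into 2 shares of €52,000: Maeve and Una each take €52,000.

Una receives €52,000.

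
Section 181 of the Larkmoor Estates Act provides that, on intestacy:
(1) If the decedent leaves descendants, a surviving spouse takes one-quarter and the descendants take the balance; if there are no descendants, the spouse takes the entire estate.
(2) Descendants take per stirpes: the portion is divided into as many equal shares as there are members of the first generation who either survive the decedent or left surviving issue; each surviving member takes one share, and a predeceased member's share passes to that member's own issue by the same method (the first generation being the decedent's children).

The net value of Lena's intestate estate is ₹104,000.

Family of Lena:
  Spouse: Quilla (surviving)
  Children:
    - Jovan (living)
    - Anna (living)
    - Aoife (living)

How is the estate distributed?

Quilla takes one-quarter of ₹104,000 = ₹26,000. The remaining ₹78,000 passes to the descendants.
The descendants' portion (₹78,000) is divided into 3 shares of ₹26,000: Jovan, Anna, and Aoife each take ₹26,000.

Quilla: ₹26,000; Jovan: ₹26,000; Anna: ₹26,000; Aoife: ₹26,000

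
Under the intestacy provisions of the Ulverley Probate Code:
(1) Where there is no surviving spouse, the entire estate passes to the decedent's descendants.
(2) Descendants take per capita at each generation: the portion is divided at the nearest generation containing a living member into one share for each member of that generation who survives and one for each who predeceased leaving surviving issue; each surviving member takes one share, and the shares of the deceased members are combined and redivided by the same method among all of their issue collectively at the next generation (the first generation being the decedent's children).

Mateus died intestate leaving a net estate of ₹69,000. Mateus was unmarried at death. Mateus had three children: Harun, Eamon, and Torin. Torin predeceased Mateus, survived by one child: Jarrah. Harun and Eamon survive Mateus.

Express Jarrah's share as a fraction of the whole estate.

The entire ₹69,000 passes to the descendants.
That amount (₹69,000) is divided at the children's generation into 3 shares of ₹23,000. Harun and Eamon each take ₹23,000. The remaining share for the deceased Torin (₹23,000) is carried to the next generation.
That pool (₹23,000) passes entirely to Jarrah, the sole taker at the grandchildren's generation.

Jarrah receives 1/3 of the estate.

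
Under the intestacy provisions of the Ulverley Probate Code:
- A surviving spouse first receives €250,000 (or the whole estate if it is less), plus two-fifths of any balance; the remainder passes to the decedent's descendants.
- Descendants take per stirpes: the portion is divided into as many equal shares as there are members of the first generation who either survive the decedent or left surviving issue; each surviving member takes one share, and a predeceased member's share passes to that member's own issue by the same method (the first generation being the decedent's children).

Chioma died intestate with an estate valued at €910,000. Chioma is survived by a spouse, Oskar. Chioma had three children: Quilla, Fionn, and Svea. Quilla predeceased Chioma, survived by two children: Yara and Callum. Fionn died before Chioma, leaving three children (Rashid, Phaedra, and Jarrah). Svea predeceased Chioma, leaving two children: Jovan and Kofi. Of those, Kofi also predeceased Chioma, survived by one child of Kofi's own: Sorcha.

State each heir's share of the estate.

Oskar: €514,000; Yara: €66,000; Callum: €66,000; Rashid: €44,000; Phaedra: €44,000; Jarrah: €44,000; Jovan: €66,000; Sorcha: €66,000

Oskar first takes €250,000, leaving a balance of €660,000. Oskar then takes two-fifths of the balance (€264,000), for a total of €514,000. The remaining €396,000 passes to the descendants.
The descendants' portion (€396,000) is divided into 3 shares of €132,000: Quilla's €132,000 share passes to Quilla's issue; Fionn's €132,000 share passes to Fionn's issue; Svea's €132,000 share passes to Svea's issue.
Quilla's share (€132,000) is divided into 2 shares of €66,000: Yara and Callum each take €66,000.
Fionn's share (€132,000) is divided into 3 shares of €44,000: Rashid, Phaedra, and Jarrah each take €44,000.
Svea's share (€132,000) is divided into 2 shares of €66,000: Jovan takes €66,000; Kofi's €66,000 share passes to Kofi's issue.
Kofi's share (€66,000) passes entirely to Sorcha.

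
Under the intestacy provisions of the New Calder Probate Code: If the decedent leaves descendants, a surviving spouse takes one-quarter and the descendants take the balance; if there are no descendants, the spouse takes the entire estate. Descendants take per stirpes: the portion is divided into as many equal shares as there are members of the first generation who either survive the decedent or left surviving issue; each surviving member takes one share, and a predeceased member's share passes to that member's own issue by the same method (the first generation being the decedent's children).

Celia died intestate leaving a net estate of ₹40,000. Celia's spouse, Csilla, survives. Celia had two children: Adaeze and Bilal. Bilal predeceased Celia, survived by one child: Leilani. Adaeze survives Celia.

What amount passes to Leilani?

Leilani receives ₹15,000.

Csilla takes one-quarter of ₹40,000 = ₹10,000. The remaining ₹30,000 passes to the descendants.
The descendants' portion (₹30,000) is divided into 2 shares of ₹15,000: Adaeze takes ₹15,000; Bilal's ₹15,000 share passes to Bilal's issue.
Bilal's share (₹15,000) passes entirely to Leilani.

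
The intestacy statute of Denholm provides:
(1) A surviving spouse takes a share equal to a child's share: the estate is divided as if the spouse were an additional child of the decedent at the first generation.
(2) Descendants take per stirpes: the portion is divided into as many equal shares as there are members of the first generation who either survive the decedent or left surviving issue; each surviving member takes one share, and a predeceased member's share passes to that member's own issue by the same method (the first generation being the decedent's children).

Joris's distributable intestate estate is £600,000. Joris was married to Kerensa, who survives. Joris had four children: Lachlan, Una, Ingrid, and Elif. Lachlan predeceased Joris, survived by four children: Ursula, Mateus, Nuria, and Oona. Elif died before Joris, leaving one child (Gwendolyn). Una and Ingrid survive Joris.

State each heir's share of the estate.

Kerensa: £120,000; Ursula: £30,000; Mateus: £30,000; Nuria: £30,000; Oona: £30,000; Una: £120,000; Ingrid: £120,000; Gwendolyn: £120,000

The spouse counts as an additional share at the children's level, so there are 5 primary shares of £120,000. Kerensa takes one such share (£120,000).
The children's combined portion (£480,000) is divided into 4 shares of £120,000: Una and Ingrid each take £120,000; Lachlan's £120,000 share passes to Lachlan's issue; Elif's £120,000 share passes to Elif's issue.
Lachlan's share (£120,000) is divided into 4 shares of £30,000: Ursula, Mateus, Nuria, and Oona each take £30,000.
Elif's share (£120,000) passes entirely to Gwendolyn.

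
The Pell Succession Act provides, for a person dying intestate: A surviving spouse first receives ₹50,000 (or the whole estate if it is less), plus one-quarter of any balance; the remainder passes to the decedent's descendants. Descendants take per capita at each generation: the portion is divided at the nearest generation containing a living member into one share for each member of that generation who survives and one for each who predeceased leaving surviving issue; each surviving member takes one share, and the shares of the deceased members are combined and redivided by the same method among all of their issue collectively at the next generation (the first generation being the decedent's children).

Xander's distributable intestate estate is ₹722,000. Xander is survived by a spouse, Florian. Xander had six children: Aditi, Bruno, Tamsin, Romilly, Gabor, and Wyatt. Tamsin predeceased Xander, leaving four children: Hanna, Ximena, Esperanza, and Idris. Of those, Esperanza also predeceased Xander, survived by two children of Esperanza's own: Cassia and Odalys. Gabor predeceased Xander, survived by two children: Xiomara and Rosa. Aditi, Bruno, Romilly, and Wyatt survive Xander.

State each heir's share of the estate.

Florian first takes ₹50,000, leaving a balance of ₹672,000. Florian then takes one-quarter of the balance (₹168,000), for a total of ₹218,000. The remaining ₹504,000 passes to the descendants.
The descendants' portion (₹504,000) is divided at the children's generation into 6 shares of ₹84,000. Aditi, Bruno, Romilly, and Wyatt each take ₹84,000. The 2 shares of the deceased (Tamsin and Gabor) are combined into a pool of ₹168,000.
That pool (₹168,000) is divided at the grandchildren's generation into 6 shares of ₹28,000. Hanna, Ximena, Idris, Xiomara, and Rosa each take ₹28,000. The remaining share for the deceased Esperanza (₹28,000) is carried to the next generation.
That pool (₹28,000) is divided at the great-grandchildren's generation equally among Cassia and Odalys: ₹14,000 each.

Florian: ₹218,000; Aditi: ₹84,000; Bruno: ₹84,000; Hanna: ₹28,000; Ximena: ₹28,000; Cassia: ₹14,000; Odalys: ₹14,000; Idris: ₹28,000; Romilly: ₹84,000; Xiomara: ₹28,000; Rosa: ₹28,000; Wyatt: ₹84,000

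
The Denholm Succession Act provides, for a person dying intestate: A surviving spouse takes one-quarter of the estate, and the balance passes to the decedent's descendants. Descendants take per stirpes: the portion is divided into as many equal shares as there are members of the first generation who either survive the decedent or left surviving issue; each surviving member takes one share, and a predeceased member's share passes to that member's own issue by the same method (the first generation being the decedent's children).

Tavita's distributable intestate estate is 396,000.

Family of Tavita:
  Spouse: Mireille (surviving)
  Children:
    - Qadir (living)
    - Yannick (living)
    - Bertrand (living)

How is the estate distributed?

Mireille: 99,000; Qadir: 99,000; Yannick: 99,000; Bertrand: 99,000

Mireille takes one-quarter of 396,000 = 99,000. The remaining 297,000 passes to the descendants.
The descendants' portion (297,000) is divided into 3 shares of 99,000: Qadir, Yannick, and Bertrand each take 99,000.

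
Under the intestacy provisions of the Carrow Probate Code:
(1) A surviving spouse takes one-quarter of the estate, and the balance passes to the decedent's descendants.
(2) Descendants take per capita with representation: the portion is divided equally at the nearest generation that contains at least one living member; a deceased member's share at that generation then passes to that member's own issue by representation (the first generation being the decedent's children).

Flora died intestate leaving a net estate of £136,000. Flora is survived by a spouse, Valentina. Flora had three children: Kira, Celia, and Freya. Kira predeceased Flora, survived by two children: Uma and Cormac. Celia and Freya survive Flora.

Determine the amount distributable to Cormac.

Cormac receives £17,000.

Valentina takes one-quarter of £136,000 = £34,000. The remaining £102,000 passes to the descendants.
The descendants' portion (£102,000) is divided into 3 shares of £34,000: Celia and Freya each take £34,000; Kira's £34,000 share passes to Kira's issue.
Kira's share (£34,000) is divided into 2 shares of £17,000: Uma and Cormac each take £17,000.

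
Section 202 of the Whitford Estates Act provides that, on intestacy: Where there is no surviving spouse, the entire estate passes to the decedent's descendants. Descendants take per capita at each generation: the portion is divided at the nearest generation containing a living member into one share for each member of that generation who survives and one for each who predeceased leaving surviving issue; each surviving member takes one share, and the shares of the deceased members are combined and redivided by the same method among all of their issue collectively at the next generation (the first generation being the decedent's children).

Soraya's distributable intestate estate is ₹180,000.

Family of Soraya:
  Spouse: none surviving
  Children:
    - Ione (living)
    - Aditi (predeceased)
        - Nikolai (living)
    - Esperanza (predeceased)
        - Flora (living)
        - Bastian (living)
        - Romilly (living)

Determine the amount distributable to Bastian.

Bastian receives ₹30,000.

The entire ₹180,000 passes to the descendants.
That amount (₹180,000) is divided at the children's generation into 3 shares of ₹60,000. Ione takes ₹60,000. The 2 shares of the deceased (Aditi and Esperanza) are combined into a pool of ₹120,000.
That pool (₹120,000) is divided at the grandchildren's generation equally among Nikolai, Flora, Bastian, and Romilly: ₹30,000 each.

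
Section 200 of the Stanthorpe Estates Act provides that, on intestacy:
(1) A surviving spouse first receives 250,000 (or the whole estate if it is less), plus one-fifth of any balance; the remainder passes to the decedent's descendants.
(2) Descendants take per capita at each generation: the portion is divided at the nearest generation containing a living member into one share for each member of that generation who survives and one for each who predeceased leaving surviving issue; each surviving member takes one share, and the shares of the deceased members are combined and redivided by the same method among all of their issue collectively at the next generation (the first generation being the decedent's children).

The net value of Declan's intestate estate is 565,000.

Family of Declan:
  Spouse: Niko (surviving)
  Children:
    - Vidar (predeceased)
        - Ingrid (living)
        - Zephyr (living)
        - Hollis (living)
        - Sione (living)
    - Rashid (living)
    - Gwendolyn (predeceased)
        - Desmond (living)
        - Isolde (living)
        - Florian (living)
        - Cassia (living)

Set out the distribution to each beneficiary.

Niko: 313,000; Ingrid: 21,000; Zephyr: 21,000; Hollis: 21,000; Sione: 21,000; Rashid: 84,000; Desmond: 21,000; Isolde: 21,000; Florian: 21,000; Cassia: 21,000

Niko first takes 250,000, leaving a balance of 315,000. Niko then takes one-fifth of the balance (63,000), for a total of 313,000. The remaining 252,000 passes to the descendants.
The descendants' portion (252,000) is divided at the children's generation into 3 shares of 84,000. Rashid takes 84,000. The 2 shares of the deceased (Vidar and Gwendolyn) are combined into a pool of 168,000.
That pool (168,000) is divided at the grandchildren's generation equally among Ingrid, Zephyr, Hollis, Sione, Desmond, Isolde, Florian, and Cassia: 21,000 each.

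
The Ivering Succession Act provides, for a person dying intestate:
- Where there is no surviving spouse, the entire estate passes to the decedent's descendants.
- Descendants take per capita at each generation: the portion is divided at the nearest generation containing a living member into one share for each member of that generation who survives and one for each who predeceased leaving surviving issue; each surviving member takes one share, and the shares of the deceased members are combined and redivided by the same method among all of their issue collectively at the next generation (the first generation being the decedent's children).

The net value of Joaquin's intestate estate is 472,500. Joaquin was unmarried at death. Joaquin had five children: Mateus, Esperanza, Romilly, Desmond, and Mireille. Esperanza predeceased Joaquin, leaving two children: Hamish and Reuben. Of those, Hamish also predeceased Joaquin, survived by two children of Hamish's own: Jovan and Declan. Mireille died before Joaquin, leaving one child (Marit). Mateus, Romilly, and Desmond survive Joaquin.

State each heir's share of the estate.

The entire 472,500 passes to the descendants.
That amount (472,500) is divided at the children's generation into 5 shares of 94,500. Mateus, Romilly, and Desmond each take 94,500. The 2 shares of the deceased (Esperanza and Mireille) are combined into a pool of 189,000.
That pool (189,000) is divided at the grandchildren's generation into 3 shares of 63,000. Reuben and Marit each take 63,000. The remaining share for the deceased Hamish (63,000) is carried to the next generation.
That pool (63,000) is divided at the great-grandchildren's generation equally among Jovan and Declan: 31,500 each.

Mateus: 94,500; Jovan: 31,500; Declan: 31,500; Reuben: 63,000; Romilly: 94,500; Desmond: 94,500; Marit: 63,000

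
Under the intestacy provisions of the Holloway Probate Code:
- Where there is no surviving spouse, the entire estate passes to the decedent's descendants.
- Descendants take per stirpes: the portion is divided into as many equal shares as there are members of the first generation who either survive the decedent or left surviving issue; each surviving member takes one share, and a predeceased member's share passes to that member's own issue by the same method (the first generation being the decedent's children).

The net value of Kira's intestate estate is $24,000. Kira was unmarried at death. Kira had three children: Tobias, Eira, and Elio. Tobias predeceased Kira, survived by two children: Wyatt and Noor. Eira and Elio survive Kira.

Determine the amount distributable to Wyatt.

Wyatt receives $4,000.

The entire $24,000 passes to the descendants.
That amount ($24,000) is divided into 3 shares of $8,000: Eira and Elio each take $8,000; Tobias's $8,000 share passes to Tobias's issue.
Tobias's share ($8,000) is divided into 2 shares of $4,000: Wyatt and Noor each take $4,000.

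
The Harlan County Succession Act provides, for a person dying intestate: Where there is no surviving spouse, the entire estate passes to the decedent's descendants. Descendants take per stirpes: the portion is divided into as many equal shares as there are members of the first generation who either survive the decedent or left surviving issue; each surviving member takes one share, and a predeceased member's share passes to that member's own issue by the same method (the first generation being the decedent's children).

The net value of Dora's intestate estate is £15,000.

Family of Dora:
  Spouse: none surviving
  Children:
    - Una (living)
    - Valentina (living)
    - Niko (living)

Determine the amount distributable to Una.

The entire £15,000 passes to the descendants.
That amount (£15,000) is divided into 3 shares of £5,000: Una, Valentina, and Niko each take £5,000.

Una receives £5,000.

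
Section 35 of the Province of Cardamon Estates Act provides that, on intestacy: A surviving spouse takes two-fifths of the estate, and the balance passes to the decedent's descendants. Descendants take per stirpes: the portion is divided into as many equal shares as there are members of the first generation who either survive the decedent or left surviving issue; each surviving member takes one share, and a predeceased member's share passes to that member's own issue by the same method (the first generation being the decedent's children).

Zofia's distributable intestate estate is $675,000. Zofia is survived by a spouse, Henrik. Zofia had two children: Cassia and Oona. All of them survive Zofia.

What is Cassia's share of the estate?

Henrik takes two-fifths of $675,000 = $270,000. The remaining $405,000 passes to the descendants.
The descendants' portion ($405,000) is divided into 2 shares of $202,500: Cassia and Oona each take $202,500.

Cassia receives $202,500.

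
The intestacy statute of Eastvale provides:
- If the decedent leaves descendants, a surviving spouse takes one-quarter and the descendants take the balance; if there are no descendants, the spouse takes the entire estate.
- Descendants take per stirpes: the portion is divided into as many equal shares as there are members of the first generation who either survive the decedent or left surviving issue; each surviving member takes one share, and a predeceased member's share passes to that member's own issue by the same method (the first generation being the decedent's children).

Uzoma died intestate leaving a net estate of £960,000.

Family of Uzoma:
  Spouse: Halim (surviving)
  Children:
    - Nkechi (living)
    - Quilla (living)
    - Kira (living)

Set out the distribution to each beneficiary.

Halim takes one-quarter of £960,000 = £240,000. The remaining £720,000 passes to the descendants.
The descendants' portion (£720,000) is divided into 3 shares of £240,000: Nkechi, Quilla, and Kira each take £240,000.

Halim: £240,000; Nkechi: £240,000; Quilla: £240,000; Kira: £240,000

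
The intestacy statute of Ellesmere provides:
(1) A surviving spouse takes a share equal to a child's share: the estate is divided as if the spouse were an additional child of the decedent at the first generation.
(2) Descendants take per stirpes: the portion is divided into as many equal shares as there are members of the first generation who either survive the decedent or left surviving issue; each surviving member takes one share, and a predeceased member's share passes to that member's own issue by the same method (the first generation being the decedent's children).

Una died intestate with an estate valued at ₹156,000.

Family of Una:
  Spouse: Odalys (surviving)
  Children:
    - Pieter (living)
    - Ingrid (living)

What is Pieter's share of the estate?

Pieter receives ₹52,000.

The spouse counts as an additional share at the children's level, so there are 3 primary shares of ₹52,000. Odalys takes one such share (₹52,000).
The children's combined portion (₹104,000) is divided into 2 shares of ₹52,000: Pieter and Ingrid each take ₹52,000.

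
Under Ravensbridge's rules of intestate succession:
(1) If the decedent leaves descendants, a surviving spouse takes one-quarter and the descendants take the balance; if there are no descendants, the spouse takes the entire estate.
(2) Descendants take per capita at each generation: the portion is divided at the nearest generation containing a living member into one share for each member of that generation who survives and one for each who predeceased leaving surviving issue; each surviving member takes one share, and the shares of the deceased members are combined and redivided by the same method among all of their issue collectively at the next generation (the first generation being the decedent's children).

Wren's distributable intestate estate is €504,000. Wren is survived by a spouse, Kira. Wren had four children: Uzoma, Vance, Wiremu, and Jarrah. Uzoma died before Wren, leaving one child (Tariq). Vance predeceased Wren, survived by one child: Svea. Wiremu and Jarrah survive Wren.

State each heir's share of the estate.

Kira: €126,000; Tariq: €94,500; Svea: €94,500; Wiremu: €94,500; Jarrah: €94,500

Kira takes one-quarter of €504,000 = €126,000. The remaining €378,000 passes to the descendants.
The descendants' portion (€378,000) is divided at the children's generation into 4 shares of €94,500. Wiremu and Jarrah each take €94,500. The 2 shares of the deceased (Uzoma and Vance) are combined into a pool of €189,000.
That pool (€189,000) is divided at the grandchildren's generation equally among Tariq and Svea: €94,500 each.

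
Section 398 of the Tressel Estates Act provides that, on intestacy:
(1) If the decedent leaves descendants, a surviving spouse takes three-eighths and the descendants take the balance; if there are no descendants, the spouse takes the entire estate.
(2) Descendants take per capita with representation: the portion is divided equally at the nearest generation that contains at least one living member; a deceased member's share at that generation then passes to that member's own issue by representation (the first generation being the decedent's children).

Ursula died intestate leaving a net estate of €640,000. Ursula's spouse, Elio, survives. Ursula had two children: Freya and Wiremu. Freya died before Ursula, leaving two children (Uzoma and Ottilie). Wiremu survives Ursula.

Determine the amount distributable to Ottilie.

Ottilie receives €100,000.

Elio takes three-eighths of €640,000 = €240,000. The remaining €400,000 passes to the descendants.
The descendants' portion (€400,000) is divided into 2 shares of €200,000: Wiremu takes €200,000; Freya's €200,000 share passes to Freya's issue.
Freya's share (€200,000) is divided into 2 shares of €100,000: Uzoma and Ottilie each take €100,000.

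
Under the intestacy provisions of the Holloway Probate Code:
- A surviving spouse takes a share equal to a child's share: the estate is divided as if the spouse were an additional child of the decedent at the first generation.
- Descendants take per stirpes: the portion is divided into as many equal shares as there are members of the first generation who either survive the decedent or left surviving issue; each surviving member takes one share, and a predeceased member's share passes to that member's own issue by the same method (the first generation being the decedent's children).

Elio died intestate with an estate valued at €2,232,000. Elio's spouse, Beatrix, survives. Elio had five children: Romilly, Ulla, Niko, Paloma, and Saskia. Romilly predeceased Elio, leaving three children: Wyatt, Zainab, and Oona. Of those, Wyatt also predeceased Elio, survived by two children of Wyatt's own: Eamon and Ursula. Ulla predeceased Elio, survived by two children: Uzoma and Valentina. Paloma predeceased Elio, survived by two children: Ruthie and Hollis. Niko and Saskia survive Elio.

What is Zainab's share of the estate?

The spouse counts as an additional share at the children's level, so there are 6 primary shares of €372,000. Beatrix takes one such share (€372,000).
The children's combined portion (€1,860,000) is divided into 5 shares of €372,000: Niko and Saskia each take €372,000; Romilly's €372,000 share passes to Romilly's issue; Ulla's €372,000 share passes to Ulla's issue; Paloma's €372,000 share passes to Paloma's issue.
Romilly's share (€372,000) is divided into 3 shares of €124,000: Zainab and Oona each take €124,000; Wyatt's €124,000 share passes to Wyatt's issue.
Wyatt's share (€124,000) is divided into 2 shares of €62,000: Eamon and Ursula each take €62,000.
Ulla's share (€372,000) is divided into 2 shares of €186,000: Uzoma and Valentina each take €186,000.
Paloma's share (€372,000) is divided into 2 shares of €186,000: Ruthie and Hollis each take €186,000.

Zainab receives €124,000.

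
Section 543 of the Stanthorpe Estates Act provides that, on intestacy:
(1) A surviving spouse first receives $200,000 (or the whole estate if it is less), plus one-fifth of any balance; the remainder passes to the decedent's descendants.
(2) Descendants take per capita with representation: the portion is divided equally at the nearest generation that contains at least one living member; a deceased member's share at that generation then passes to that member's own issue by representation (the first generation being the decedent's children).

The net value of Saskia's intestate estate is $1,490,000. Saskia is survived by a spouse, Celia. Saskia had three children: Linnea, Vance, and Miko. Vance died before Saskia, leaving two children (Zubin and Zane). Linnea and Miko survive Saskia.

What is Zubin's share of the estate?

Zubin receives $172,000.

Celia first takes $200,000, leaving a balance of $1,290,000. Celia then takes one-fifth of the balance ($258,000), for a total of $458,000. The remaining $1,032,000 passes to the descendants.
The descendants' portion ($1,032,000) is divided into 3 shares of $344,000: Linnea and Miko each take $344,000; Vance's $344,000 share passes to Vance's issue.
Vance's share ($344,000) is divided into 2 shares of $172,000: Zubin and Zane each take $172,000.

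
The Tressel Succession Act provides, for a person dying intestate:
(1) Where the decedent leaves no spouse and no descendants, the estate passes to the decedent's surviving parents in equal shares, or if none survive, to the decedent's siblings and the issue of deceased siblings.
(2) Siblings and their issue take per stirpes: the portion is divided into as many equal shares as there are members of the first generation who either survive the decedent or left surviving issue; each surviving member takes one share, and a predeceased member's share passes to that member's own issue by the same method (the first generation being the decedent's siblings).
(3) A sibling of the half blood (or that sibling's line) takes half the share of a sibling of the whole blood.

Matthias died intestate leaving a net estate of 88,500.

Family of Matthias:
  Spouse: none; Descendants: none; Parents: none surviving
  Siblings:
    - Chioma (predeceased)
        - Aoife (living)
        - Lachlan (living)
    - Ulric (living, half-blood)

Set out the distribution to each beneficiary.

The entire 88,500 passes to the siblings and their issue.
Counting each half-blood sibling's line as half a unit, there are 3/2 units in 88,500, so one unit is 59,000. Whole-blood lines (Chioma) take 59,000 each; half-blood lines (Ulric) take 29,500 each.
Chioma's share (59,000) is divided into 2 shares of 29,500: Aoife and Lachlan each take 29,500.

Aoife: 29,500; Lachlan: 29,500; Ulric: 29,500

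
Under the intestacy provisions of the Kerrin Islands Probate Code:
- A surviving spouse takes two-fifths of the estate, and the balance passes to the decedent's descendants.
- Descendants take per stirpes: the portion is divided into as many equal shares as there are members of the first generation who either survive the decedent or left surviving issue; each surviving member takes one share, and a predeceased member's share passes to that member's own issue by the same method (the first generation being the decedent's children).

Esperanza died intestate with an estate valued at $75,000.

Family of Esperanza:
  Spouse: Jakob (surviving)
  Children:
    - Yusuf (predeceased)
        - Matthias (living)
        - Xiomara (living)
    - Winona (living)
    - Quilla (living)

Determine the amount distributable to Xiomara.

Jakob takes two-fifths of $75,000 = $30,000. The remaining $45,000 passes to the descendants.
The descendants' portion ($45,000) is divided into 3 shares of $15,000: Winona and Quilla each take $15,000; Yusuf's $15,000 share passes to Yusuf's issue.
Yusuf's share ($15,000) is divided into 2 shares of $7,500: Matthias and Xiomara each take $7,500.

Xiomara receives $7,500.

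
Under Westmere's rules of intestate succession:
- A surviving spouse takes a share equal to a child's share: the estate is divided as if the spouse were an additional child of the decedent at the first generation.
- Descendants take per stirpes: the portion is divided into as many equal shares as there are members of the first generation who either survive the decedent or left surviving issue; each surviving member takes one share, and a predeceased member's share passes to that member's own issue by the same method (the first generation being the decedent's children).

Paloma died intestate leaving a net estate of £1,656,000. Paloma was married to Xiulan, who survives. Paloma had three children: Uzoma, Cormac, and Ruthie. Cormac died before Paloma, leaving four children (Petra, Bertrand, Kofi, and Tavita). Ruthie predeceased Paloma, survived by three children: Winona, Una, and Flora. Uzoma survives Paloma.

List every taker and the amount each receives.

Xiulan: £414,000; Uzoma: £414,000; Petra: £103,500; Bertrand: £103,500; Kofi: £103,500; Tavita: £103,500; Winona: £138,000; Una: £138,000; Flora: £138,000

The spouse counts as an additional share at the children's level, so there are 4 primary shares of £414,000. Xiulan takes one such share (£414,000).
The children's combined portion (£1,242,000) is divided into 3 shares of £414,000: Uzoma takes £414,000; Cormac's £414,000 share passes to Cormac's issue; Ruthie's £414,000 share passes to Ruthie's issue.
Cormac's share (£414,000) is divided into 4 shares of £103,500: Petra, Bertrand, Kofi, and Tavita each take £103,500.
Ruthie's share (£414,000) is divided into 3 shares of £138,000: Winona, Una, and Flora each take £138,000.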